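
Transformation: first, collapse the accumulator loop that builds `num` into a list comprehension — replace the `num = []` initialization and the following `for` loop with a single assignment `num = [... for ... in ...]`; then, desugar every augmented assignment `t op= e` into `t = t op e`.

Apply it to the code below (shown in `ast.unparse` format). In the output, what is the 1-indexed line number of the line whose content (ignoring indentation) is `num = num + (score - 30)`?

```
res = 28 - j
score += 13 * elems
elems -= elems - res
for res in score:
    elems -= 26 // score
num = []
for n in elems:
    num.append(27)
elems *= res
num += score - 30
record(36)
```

8

Transformed code:
res = 28 - j
score = score + 13 * elems
elems = elems - (elems - res)
for res in score:
    elems = elems - 26 // score
num = [27 for n in elems]
elems = elems * res
num = num + (score - 30)
record(36)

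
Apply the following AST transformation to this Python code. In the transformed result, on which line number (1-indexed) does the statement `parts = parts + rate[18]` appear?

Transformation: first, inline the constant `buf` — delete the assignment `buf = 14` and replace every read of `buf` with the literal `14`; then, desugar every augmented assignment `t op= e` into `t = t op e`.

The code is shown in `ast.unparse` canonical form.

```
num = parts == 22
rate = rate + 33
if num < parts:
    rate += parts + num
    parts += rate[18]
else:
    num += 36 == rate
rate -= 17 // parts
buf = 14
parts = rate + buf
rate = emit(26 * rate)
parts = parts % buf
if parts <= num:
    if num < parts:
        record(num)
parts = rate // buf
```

Transformed code:
num = parts == 22
rate = rate + 33
if num < parts:
    rate = rate + (parts + num)
    parts = parts + rate[18]
else:
    num = num + (36 == rate)
rate = rate - 17 // parts
parts = rate + 14
rate = emit(26 * rate)
parts = parts % 14
if parts <= num:
    if num < parts:
        record(num)
parts = rate // 14

5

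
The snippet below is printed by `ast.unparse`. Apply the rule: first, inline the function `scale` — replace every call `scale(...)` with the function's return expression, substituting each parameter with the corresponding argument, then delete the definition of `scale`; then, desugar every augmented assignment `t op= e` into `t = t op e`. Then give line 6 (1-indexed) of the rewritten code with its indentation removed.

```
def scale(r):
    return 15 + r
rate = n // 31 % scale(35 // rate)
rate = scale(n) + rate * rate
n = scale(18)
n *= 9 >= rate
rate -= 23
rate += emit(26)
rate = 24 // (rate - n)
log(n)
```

rate = rate + emit(26)

Transformed code:
rate = n // 31 % (15 + 35 // rate)
rate = 15 + n + rate * rate
n = 15 + 18
n = n * (9 >= rate)
rate = rate - 23
rate = rate + emit(26)
rate = 24 // (rate - n)
log(n)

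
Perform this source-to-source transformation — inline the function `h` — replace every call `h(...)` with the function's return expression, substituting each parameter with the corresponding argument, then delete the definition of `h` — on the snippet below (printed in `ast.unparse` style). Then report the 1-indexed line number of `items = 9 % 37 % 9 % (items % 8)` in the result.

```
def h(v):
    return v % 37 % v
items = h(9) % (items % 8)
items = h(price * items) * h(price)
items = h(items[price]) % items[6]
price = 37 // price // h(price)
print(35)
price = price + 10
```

1

Transformed code:
items = 9 % 37 % 9 % (items % 8)
items = price * items % 37 % (price * items) * (price % 37 % price)
items = items[price] % 37 % items[price] % items[6]
price = 37 // price // (price % 37 % price)
print(35)
price = price + 10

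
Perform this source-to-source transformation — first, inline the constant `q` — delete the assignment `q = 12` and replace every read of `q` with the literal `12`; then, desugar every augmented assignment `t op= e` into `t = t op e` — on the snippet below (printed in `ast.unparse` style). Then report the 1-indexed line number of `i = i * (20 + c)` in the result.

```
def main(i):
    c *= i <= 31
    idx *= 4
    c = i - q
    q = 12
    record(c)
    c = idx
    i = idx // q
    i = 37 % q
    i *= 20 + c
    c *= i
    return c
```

Transformed code:
def main(i):
    c = c * (i <= 31)
    idx = idx * 4
    c = i - 12
    record(c)
    c = idx
    i = idx // 12
    i = 37 % 12
    i = i * (20 + c)
    c = c * i
    return c

9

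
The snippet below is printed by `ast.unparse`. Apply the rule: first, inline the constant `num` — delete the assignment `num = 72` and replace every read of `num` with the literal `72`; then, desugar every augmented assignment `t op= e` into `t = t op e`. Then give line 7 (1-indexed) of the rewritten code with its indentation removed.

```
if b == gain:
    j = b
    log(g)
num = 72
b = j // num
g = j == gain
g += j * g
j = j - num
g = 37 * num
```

j = j - 72

Transformed code:
if b == gain:
    j = b
    log(g)
b = j // 72
g = j == gain
g = g + j * g
j = j - 72
g = 37 * 72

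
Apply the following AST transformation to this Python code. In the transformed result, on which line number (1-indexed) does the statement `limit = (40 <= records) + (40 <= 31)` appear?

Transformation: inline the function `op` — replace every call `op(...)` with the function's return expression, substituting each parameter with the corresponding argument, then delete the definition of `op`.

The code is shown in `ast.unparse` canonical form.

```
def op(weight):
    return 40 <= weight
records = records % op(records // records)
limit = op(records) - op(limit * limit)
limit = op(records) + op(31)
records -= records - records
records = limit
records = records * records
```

3

Transformed code:
records = records % (40 <= records // records)
limit = (40 <= records) - (40 <= limit * limit)
limit = (40 <= records) + (40 <= 31)
records -= records - records
records = limit
records = records * records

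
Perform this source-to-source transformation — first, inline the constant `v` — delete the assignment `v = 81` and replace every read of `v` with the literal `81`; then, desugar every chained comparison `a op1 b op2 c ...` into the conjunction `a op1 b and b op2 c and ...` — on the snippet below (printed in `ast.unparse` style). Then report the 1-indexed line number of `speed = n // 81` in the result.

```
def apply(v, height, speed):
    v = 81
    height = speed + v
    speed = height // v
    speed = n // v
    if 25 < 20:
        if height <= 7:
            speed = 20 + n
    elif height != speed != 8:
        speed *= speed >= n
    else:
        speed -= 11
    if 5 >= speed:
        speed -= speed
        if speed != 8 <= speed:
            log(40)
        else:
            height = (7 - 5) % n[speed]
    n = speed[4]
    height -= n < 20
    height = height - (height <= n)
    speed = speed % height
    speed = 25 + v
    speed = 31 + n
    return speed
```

4

Transformed code:
def apply(v, height, speed):
    height = speed + 81
    speed = height // 81
    speed = n // 81
    if 25 < 20:
        if height <= 7:
            speed = 20 + n
    elif height != speed and speed != 8:
        speed *= speed >= n
    else:
        speed -= 11
    if 5 >= speed:
        speed -= speed
        if speed != 8 and 8 <= speed:
            log(40)
        else:
            height = (7 - 5) % n[speed]
    n = speed[4]
    height -= n < 20
    height = height - (height <= n)
    speed = speed % height
    speed = 25 + 81
    speed = 31 + n
    return speed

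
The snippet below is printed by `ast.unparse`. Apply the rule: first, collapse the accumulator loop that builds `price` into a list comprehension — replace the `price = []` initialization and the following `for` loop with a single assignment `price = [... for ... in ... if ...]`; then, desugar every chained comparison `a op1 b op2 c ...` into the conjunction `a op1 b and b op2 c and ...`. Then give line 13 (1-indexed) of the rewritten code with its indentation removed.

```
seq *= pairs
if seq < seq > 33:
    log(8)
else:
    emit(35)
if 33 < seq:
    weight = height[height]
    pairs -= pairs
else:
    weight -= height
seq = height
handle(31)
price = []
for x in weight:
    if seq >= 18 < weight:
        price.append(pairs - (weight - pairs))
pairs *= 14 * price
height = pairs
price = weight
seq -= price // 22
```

Transformed code:
seq *= pairs
if seq < seq and seq > 33:
    log(8)
else:
    emit(35)
if 33 < seq:
    weight = height[height]
    pairs -= pairs
else:
    weight -= height
seq = height
handle(31)
price = [pairs - (weight - pairs) for x in weight if seq >= 18 and 18 < weight]
pairs *= 14 * price
height = pairs
price = weight
seq -= price // 22

price = [pairs - (weight - pairs) for x in weight if seq >= 18 and 18 < weight]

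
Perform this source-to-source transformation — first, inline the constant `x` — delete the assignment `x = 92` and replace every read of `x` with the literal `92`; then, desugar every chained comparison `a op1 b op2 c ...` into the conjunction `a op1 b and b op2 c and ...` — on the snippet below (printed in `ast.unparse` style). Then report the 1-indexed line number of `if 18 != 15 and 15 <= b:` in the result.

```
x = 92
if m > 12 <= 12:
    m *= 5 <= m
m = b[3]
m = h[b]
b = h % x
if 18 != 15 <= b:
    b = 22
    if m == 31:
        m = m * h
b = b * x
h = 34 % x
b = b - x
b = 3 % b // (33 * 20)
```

Transformed code:
if m > 12 and 12 <= 12:
    m *= 5 <= m
m = b[3]
m = h[b]
b = h % 92
if 18 != 15 and 15 <= b:
    b = 22
    if m == 31:
        m = m * h
b = b * 92
h = 34 % 92
b = b - 92
b = 3 % b // (33 * 20)

6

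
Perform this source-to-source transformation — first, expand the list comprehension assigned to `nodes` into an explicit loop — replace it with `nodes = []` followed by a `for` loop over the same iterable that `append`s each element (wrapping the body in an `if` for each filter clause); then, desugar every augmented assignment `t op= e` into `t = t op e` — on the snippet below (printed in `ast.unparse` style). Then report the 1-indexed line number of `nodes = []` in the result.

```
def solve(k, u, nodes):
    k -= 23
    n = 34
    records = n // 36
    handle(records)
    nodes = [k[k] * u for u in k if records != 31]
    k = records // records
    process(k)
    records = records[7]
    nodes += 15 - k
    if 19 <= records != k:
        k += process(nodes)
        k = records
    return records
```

Transformed code:
def solve(k, u, nodes):
    k = k - 23
    n = 34
    records = n // 36
    handle(records)
    nodes = []
    for u in k:
        if records != 31:
            nodes.append(k[k] * u)
    k = records // records
    process(k)
    records = records[7]
    nodes = nodes + (15 - k)
    if 19 <= records != k:
        k = k + process(nodes)
        k = records
    return records

6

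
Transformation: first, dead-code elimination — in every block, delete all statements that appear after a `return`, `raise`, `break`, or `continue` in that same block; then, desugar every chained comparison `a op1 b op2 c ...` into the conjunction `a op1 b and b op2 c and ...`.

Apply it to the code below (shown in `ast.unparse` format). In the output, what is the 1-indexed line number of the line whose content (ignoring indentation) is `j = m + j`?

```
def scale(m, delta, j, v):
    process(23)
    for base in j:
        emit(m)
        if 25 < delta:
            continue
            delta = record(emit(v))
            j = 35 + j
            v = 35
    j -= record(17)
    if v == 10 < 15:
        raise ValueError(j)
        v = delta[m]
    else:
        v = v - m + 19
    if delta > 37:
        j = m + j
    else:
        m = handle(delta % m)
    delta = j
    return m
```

Transformed code:
def scale(m, delta, j, v):
    process(23)
    for base in j:
        emit(m)
        if 25 < delta:
            continue
    j -= record(17)
    if v == 10 and 10 < 15:
        raise ValueError(j)
    else:
        v = v - m + 19
    if delta > 37:
        j = m + j
    else:
        m = handle(delta % m)
    delta = j
    return m

13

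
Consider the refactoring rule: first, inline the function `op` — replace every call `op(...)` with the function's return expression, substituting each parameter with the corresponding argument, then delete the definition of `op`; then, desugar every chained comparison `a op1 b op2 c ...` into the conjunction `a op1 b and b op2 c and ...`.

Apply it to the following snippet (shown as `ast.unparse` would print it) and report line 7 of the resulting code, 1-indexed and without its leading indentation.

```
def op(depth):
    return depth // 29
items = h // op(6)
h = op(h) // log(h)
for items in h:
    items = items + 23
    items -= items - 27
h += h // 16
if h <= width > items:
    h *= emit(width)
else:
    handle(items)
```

if h <= width and width > items:

Transformed code:
items = h // (6 // 29)
h = h // 29 // log(h)
for items in h:
    items = items + 23
    items -= items - 27
h += h // 16
if h <= width and width > items:
    h *= emit(width)
else:
    handle(items)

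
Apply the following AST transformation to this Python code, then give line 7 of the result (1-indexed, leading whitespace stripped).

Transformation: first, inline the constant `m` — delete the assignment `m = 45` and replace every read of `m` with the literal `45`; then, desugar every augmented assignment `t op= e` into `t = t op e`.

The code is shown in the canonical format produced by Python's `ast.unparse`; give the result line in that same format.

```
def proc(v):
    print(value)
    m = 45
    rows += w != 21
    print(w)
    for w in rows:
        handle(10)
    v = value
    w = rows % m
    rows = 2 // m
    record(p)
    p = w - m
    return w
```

v = value

Transformed code:
def proc(v):
    print(value)
    rows = rows + (w != 21)
    print(w)
    for w in rows:
        handle(10)
    v = value
    w = rows % 45
    rows = 2 // 45
    record(p)
    p = w - 45
    return w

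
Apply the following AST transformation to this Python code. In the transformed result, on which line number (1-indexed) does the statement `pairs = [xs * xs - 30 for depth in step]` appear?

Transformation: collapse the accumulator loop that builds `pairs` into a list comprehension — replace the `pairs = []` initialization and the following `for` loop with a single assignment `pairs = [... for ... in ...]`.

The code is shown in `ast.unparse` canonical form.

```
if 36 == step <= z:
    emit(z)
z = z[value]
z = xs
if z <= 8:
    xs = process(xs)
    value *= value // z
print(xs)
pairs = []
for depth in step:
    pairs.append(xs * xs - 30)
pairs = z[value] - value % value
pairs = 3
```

Transformed code:
if 36 == step <= z:
    emit(z)
z = z[value]
z = xs
if z <= 8:
    xs = process(xs)
    value *= value // z
print(xs)
pairs = [xs * xs - 30 for depth in step]
pairs = z[value] - value % value
pairs = 3

9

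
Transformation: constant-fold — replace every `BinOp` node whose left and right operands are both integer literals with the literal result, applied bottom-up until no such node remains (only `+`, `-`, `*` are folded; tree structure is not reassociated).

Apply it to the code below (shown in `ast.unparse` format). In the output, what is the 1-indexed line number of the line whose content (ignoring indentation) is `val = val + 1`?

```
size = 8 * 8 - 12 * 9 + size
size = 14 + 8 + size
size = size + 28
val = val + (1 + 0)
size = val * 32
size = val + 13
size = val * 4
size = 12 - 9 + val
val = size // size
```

Transformed code:
size = -44 + size
size = 22 + size
size = size + 28
val = val + 1
size = val * 32
size = val + 13
size = val * 4
size = 3 + val
val = size // size

4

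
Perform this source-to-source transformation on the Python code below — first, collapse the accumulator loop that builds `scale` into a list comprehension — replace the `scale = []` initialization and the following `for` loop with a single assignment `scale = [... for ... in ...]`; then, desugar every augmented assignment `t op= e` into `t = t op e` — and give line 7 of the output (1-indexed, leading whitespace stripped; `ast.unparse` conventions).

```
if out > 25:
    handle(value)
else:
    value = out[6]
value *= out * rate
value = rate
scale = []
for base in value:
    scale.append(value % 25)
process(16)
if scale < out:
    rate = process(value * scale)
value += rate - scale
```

Transformed code:
if out > 25:
    handle(value)
else:
    value = out[6]
value = value * (out * rate)
value = rate
scale = [value % 25 for base in value]
process(16)
if scale < out:
    rate = process(value * scale)
value = value + (rate - scale)

scale = [value % 25 for base in value]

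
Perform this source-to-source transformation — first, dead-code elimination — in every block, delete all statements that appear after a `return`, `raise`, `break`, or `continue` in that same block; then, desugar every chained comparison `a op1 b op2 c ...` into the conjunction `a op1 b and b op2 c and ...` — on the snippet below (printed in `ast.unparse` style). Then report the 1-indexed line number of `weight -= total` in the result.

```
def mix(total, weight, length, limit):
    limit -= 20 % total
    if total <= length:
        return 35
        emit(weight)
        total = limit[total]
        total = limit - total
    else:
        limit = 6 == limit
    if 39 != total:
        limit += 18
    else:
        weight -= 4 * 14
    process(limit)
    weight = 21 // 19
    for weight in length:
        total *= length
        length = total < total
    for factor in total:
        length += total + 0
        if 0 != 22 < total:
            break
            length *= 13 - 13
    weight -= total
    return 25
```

20

Transformed code:
def mix(total, weight, length, limit):
    limit -= 20 % total
    if total <= length:
        return 35
    else:
        limit = 6 == limit
    if 39 != total:
        limit += 18
    else:
        weight -= 4 * 14
    process(limit)
    weight = 21 // 19
    for weight in length:
        total *= length
        length = total < total
    for factor in total:
        length += total + 0
        if 0 != 22 and 22 < total:
            break
    weight -= total
    return 25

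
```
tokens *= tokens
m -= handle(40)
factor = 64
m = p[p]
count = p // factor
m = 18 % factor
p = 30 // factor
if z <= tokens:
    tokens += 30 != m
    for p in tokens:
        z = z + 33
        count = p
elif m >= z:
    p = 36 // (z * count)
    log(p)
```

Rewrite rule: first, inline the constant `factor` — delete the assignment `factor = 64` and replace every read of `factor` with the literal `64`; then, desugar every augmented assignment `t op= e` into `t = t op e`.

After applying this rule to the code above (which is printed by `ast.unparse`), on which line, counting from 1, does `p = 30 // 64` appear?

6

Transformed code:
tokens = tokens * tokens
m = m - handle(40)
m = p[p]
count = p // 64
m = 18 % 64
p = 30 // 64
if z <= tokens:
    tokens = tokens + (30 != m)
    for p in tokens:
        z = z + 33
        count = p
elif m >= z:
    p = 36 // (z * count)
    log(p)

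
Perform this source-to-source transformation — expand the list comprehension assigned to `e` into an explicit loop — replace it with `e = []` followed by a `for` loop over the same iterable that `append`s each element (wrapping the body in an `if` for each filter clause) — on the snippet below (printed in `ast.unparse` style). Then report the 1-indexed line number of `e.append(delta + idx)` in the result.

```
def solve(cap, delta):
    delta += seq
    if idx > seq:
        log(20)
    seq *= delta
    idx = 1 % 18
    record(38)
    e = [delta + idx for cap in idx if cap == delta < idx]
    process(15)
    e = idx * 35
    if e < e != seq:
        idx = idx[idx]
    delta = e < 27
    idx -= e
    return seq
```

Transformed code:
def solve(cap, delta):
    delta += seq
    if idx > seq:
        log(20)
    seq *= delta
    idx = 1 % 18
    record(38)
    e = []
    for cap in idx:
        if cap == delta < idx:
            e.append(delta + idx)
    process(15)
    e = idx * 35
    if e < e != seq:
        idx = idx[idx]
    delta = e < 27
    idx -= e
    return seq

11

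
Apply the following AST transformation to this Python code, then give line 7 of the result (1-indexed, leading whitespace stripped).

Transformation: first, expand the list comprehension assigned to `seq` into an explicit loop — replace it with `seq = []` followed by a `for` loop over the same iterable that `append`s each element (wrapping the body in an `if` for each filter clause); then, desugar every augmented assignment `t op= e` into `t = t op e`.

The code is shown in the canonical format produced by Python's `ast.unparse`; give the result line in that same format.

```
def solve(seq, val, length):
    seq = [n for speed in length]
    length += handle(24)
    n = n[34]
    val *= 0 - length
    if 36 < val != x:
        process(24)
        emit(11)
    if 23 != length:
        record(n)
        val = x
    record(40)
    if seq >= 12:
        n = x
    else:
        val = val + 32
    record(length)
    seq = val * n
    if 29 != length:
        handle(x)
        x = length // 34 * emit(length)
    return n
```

val = val * (0 - length)

Transformed code:
def solve(seq, val, length):
    seq = []
    for speed in length:
        seq.append(n)
    length = length + handle(24)
    n = n[34]
    val = val * (0 - length)
    if 36 < val != x:
        process(24)
        emit(11)
    if 23 != length:
        record(n)
        val = x
    record(40)
    if seq >= 12:
        n = x
    else:
        val = val + 32
    record(length)
    seq = val * n
    if 29 != length:
        handle(x)
        x = length // 34 * emit(length)
    return n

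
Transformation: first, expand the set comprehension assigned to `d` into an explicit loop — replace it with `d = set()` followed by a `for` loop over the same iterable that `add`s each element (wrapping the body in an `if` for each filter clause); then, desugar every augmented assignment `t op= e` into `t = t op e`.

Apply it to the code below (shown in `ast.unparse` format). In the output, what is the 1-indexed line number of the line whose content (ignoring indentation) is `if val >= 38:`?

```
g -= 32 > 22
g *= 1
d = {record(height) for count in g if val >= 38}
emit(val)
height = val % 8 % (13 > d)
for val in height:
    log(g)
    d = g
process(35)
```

5

Transformed code:
g = g - (32 > 22)
g = g * 1
d = set()
for count in g:
    if val >= 38:
        d.add(record(height))
emit(val)
height = val % 8 % (13 > d)
for val in height:
    log(g)
    d = g
process(35)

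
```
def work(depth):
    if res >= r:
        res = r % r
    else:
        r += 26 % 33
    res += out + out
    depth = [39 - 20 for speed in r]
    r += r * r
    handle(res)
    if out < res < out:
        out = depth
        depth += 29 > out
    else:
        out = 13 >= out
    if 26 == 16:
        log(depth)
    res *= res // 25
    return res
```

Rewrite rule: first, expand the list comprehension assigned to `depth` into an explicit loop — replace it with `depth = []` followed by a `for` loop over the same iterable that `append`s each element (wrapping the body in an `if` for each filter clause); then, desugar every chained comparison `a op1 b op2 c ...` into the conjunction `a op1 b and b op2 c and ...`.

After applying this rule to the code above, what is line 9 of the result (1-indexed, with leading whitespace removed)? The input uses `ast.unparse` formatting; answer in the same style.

depth.append(39 - 20)

Transformed code:
def work(depth):
    if res >= r:
        res = r % r
    else:
        r += 26 % 33
    res += out + out
    depth = []
    for speed in r:
        depth.append(39 - 20)
    r += r * r
    handle(res)
    if out < res and res < out:
        out = depth
        depth += 29 > out
    else:
        out = 13 >= out
    if 26 == 16:
        log(depth)
    res *= res // 25
    return res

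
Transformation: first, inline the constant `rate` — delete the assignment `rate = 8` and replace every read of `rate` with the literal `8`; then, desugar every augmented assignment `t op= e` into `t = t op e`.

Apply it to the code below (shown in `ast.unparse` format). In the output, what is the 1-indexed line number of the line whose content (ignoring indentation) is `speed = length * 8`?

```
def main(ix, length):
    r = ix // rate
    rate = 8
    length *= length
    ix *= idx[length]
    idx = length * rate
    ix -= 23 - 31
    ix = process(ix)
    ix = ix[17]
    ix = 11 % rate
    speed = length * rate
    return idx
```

Transformed code:
def main(ix, length):
    r = ix // 8
    length = length * length
    ix = ix * idx[length]
    idx = length * 8
    ix = ix - (23 - 31)
    ix = process(ix)
    ix = ix[17]
    ix = 11 % 8
    speed = length * 8
    return idx

10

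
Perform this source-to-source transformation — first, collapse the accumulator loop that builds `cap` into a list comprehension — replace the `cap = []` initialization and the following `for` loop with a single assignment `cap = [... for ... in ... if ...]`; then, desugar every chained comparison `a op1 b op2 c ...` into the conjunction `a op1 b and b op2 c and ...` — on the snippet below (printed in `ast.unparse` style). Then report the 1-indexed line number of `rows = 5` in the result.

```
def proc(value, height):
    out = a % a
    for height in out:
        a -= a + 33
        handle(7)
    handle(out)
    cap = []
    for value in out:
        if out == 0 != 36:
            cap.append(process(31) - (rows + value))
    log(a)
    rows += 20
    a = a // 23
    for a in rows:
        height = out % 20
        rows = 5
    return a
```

Transformed code:
def proc(value, height):
    out = a % a
    for height in out:
        a -= a + 33
        handle(7)
    handle(out)
    cap = [process(31) - (rows + value) for value in out if out == 0 and 0 != 36]
    log(a)
    rows += 20
    a = a // 23
    for a in rows:
        height = out % 20
        rows = 5
    return a

13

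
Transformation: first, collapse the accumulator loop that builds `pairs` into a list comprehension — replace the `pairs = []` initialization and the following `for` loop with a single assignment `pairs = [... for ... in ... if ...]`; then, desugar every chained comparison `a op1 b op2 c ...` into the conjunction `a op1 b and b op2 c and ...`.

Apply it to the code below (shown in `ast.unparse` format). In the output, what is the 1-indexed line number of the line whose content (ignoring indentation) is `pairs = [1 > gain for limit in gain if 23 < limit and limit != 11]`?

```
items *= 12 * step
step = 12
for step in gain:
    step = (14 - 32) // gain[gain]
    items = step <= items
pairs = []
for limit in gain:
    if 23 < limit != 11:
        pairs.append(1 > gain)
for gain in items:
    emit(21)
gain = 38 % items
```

6

Transformed code:
items *= 12 * step
step = 12
for step in gain:
    step = (14 - 32) // gain[gain]
    items = step <= items
pairs = [1 > gain for limit in gain if 23 < limit and limit != 11]
for gain in items:
    emit(21)
gain = 38 % items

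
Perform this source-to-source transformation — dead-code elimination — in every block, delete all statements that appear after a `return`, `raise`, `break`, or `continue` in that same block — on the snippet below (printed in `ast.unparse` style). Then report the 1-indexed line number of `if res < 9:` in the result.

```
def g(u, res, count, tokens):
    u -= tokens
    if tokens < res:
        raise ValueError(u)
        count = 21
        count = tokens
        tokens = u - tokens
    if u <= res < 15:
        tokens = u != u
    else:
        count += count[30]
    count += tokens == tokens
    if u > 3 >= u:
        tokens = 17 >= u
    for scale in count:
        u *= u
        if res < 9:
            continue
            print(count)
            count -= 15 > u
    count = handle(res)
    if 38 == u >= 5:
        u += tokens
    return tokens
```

14

Transformed code:
def g(u, res, count, tokens):
    u -= tokens
    if tokens < res:
        raise ValueError(u)
    if u <= res < 15:
        tokens = u != u
    else:
        count += count[30]
    count += tokens == tokens
    if u > 3 >= u:
        tokens = 17 >= u
    for scale in count:
        u *= u
        if res < 9:
            continue
    count = handle(res)
    if 38 == u >= 5:
        u += tokens
    return tokens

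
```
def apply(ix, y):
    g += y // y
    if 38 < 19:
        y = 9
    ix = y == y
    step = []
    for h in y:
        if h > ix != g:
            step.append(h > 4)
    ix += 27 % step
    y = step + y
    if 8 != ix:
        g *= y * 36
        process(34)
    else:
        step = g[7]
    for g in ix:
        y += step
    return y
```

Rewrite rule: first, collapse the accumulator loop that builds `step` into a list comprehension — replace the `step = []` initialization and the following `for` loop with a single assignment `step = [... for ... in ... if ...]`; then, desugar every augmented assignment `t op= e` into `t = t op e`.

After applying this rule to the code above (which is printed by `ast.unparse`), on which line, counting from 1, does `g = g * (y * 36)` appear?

10

Transformed code:
def apply(ix, y):
    g = g + y // y
    if 38 < 19:
        y = 9
    ix = y == y
    step = [h > 4 for h in y if h > ix != g]
    ix = ix + 27 % step
    y = step + y
    if 8 != ix:
        g = g * (y * 36)
        process(34)
    else:
        step = g[7]
    for g in ix:
        y = y + step
    return y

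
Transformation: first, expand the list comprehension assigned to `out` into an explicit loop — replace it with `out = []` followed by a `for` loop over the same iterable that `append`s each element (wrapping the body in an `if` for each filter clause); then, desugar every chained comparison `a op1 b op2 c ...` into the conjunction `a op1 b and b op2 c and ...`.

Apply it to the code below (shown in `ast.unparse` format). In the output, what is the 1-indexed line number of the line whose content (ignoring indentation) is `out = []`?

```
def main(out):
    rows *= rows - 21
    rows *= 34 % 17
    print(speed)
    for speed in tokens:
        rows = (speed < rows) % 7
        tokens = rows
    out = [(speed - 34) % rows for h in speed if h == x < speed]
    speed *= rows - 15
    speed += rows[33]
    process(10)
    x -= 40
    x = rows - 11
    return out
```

Transformed code:
def main(out):
    rows *= rows - 21
    rows *= 34 % 17
    print(speed)
    for speed in tokens:
        rows = (speed < rows) % 7
        tokens = rows
    out = []
    for h in speed:
        if h == x and x < speed:
            out.append((speed - 34) % rows)
    speed *= rows - 15
    speed += rows[33]
    process(10)
    x -= 40
    x = rows - 11
    return out

8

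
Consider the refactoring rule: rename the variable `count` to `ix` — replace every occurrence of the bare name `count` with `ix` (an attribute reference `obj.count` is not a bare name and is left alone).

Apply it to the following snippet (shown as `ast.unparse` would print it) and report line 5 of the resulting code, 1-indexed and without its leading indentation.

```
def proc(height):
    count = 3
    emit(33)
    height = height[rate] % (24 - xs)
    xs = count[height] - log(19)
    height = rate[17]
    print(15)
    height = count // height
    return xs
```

xs = ix[height] - log(19)

Transformed code:
def proc(height):
    ix = 3
    emit(33)
    height = height[rate] % (24 - xs)
    xs = ix[height] - log(19)
    height = rate[17]
    print(15)
    height = ix // height
    return xs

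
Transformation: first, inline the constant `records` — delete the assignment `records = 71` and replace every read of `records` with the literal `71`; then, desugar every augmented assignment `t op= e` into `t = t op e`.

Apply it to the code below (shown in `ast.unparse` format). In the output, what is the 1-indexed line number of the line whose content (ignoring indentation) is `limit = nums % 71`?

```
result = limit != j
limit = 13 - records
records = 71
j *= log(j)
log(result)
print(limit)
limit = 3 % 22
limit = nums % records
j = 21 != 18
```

Transformed code:
result = limit != j
limit = 13 - 71
j = j * log(j)
log(result)
print(limit)
limit = 3 % 22
limit = nums % 71
j = 21 != 18

7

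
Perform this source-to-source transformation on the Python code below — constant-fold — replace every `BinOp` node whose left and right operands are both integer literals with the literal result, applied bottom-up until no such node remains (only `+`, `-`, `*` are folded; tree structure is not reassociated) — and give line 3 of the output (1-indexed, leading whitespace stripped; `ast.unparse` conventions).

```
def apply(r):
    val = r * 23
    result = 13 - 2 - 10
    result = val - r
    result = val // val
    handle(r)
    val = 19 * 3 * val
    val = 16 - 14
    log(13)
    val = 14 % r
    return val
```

Transformed code:
def apply(r):
    val = r * 23
    result = 1
    result = val - r
    result = val // val
    handle(r)
    val = 57 * val
    val = 2
    log(13)
    val = 14 % r
    return val

result = 1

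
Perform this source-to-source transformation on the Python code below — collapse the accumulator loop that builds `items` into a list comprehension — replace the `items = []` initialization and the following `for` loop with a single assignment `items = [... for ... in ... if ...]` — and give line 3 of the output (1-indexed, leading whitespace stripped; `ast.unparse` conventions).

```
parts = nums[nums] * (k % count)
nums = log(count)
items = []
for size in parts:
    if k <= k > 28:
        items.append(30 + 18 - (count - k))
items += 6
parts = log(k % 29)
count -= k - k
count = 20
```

Transformed code:
parts = nums[nums] * (k % count)
nums = log(count)
items = [30 + 18 - (count - k) for size in parts if k <= k > 28]
items += 6
parts = log(k % 29)
count -= k - k
count = 20

items = [30 + 18 - (count - k) for size in parts if k <= k > 28]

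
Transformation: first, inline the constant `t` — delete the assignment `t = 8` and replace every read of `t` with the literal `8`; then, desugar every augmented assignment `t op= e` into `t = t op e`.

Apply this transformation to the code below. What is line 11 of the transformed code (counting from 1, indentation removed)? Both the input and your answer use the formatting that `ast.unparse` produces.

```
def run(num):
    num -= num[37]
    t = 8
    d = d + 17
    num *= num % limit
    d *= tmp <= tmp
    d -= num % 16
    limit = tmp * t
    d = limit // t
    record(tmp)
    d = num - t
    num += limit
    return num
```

Transformed code:
def run(num):
    num = num - num[37]
    d = d + 17
    num = num * (num % limit)
    d = d * (tmp <= tmp)
    d = d - num % 16
    limit = tmp * 8
    d = limit // 8
    record(tmp)
    d = num - 8
    num = num + limit
    return num

num = num + limit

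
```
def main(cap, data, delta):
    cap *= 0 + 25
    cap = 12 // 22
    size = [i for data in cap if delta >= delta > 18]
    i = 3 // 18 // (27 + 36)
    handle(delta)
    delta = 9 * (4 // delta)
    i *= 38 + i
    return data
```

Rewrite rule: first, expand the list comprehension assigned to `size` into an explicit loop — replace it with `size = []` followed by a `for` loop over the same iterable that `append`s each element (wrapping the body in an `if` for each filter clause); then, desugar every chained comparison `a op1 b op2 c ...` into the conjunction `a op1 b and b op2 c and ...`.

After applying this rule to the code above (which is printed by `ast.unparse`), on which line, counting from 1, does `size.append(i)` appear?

7

Transformed code:
def main(cap, data, delta):
    cap *= 0 + 25
    cap = 12 // 22
    size = []
    for data in cap:
        if delta >= delta and delta > 18:
            size.append(i)
    i = 3 // 18 // (27 + 36)
    handle(delta)
    delta = 9 * (4 // delta)
    i *= 38 + i
    return data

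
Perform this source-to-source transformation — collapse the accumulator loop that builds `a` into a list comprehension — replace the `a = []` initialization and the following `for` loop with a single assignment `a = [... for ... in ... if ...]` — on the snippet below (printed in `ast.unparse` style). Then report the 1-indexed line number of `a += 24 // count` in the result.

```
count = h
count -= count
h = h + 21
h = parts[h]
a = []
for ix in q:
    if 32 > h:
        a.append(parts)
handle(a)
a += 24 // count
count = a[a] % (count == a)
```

Transformed code:
count = h
count -= count
h = h + 21
h = parts[h]
a = [parts for ix in q if 32 > h]
handle(a)
a += 24 // count
count = a[a] % (count == a)

7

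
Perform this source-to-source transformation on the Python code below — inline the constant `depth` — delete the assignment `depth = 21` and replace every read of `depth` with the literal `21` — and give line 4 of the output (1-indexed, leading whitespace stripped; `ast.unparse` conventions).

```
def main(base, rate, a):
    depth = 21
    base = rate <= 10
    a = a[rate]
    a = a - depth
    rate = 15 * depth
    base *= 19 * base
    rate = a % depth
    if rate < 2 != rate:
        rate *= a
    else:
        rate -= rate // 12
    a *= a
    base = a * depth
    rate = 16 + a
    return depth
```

Transformed code:
def main(base, rate, a):
    base = rate <= 10
    a = a[rate]
    a = a - 21
    rate = 15 * 21
    base *= 19 * base
    rate = a % 21
    if rate < 2 != rate:
        rate *= a
    else:
        rate -= rate // 12
    a *= a
    base = a * 21
    rate = 16 + a
    return 21

a = a - 21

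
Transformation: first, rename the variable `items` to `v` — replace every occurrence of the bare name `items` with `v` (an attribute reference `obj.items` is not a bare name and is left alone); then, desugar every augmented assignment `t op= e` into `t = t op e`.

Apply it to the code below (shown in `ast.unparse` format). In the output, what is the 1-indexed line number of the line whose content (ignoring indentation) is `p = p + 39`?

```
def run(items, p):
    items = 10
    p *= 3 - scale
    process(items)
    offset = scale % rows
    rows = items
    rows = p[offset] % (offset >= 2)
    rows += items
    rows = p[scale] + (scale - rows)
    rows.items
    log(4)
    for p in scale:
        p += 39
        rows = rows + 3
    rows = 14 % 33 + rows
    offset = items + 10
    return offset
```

Transformed code:
def run(v, p):
    v = 10
    p = p * (3 - scale)
    process(v)
    offset = scale % rows
    rows = v
    rows = p[offset] % (offset >= 2)
    rows = rows + v
    rows = p[scale] + (scale - rows)
    rows.items
    log(4)
    for p in scale:
        p = p + 39
        rows = rows + 3
    rows = 14 % 33 + rows
    offset = v + 10
    return offset

13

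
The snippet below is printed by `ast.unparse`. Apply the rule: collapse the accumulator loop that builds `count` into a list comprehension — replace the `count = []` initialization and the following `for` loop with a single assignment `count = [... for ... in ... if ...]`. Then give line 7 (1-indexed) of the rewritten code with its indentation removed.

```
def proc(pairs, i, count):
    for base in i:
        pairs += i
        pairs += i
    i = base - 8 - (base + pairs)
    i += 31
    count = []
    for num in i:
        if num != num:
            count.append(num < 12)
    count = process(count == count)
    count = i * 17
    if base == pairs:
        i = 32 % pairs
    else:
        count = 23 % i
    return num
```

count = [num < 12 for num in i if num != num]

Transformed code:
def proc(pairs, i, count):
    for base in i:
        pairs += i
        pairs += i
    i = base - 8 - (base + pairs)
    i += 31
    count = [num < 12 for num in i if num != num]
    count = process(count == count)
    count = i * 17
    if base == pairs:
        i = 32 % pairs
    else:
        count = 23 % i
    return num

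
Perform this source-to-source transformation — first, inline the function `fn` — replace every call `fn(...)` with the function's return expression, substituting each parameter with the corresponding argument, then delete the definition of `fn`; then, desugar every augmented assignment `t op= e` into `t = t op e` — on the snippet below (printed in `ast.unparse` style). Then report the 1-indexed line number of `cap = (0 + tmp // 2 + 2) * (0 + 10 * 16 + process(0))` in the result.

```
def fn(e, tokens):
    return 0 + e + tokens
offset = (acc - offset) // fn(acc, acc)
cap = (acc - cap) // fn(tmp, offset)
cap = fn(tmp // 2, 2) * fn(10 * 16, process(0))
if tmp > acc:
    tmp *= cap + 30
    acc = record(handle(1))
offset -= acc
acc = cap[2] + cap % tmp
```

Transformed code:
offset = (acc - offset) // (0 + acc + acc)
cap = (acc - cap) // (0 + tmp + offset)
cap = (0 + tmp // 2 + 2) * (0 + 10 * 16 + process(0))
if tmp > acc:
    tmp = tmp * (cap + 30)
    acc = record(handle(1))
offset = offset - acc
acc = cap[2] + cap % tmp

3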